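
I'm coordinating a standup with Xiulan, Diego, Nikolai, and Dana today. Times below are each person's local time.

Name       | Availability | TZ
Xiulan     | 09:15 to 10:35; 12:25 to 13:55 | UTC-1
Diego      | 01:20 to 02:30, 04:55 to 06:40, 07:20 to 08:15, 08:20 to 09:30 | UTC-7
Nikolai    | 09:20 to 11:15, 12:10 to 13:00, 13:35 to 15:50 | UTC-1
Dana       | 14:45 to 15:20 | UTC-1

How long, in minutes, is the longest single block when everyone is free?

Xiulan in UTC: 10:15-11:35, 13:25-14:55 (add 1h to convert from UTC-1).
Diego in UTC: 08:20-09:30, 11:55-13:40, 14:20-15:15, 15:20-16:30 (add 7h to convert from UTC-7).
Nikolai in UTC: 10:20-12:15, 13:10-14:00, 14:35-16:50 (add 1h to convert from UTC-1).
Dana in UTC: 15:45-16:20 (add 1h to convert from UTC-1).
Xiulan ∩ Diego: 13:25-13:40, 14:20-14:55.
Xiulan ∩ Diego ∩ Nikolai: 13:25-13:40, 14:35-14:55.
Xiulan ∩ Diego ∩ Nikolai ∩ Dana: ∅.
There is no time when everyone is free.
No common window exists, so the longest block is 0 minutes.

0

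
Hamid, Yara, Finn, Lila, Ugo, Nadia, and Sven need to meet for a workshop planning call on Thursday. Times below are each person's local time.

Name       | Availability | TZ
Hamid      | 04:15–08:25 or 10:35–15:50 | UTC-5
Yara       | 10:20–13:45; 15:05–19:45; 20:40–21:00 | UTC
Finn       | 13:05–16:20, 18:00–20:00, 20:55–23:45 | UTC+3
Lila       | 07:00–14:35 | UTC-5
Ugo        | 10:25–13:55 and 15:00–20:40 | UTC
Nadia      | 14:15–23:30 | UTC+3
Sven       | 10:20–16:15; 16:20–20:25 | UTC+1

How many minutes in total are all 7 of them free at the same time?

Hamid in UTC: 09:15-13:25, 15:35-20:50 (add 5h to convert from UTC-5).
Yara in UTC: 10:20-13:45, 15:05-19:45, 20:40-21:00.
Finn in UTC: 10:05-13:20, 15:00-17:00, 17:55-20:45 (subtract 3h to convert from UTC+3).
Lila in UTC: 12:00-19:35 (add 5h to convert from UTC-5).
Ugo in UTC: 10:25-13:55, 15:00-20:40.
Nadia in UTC: 11:15-20:30 (subtract 3h to convert from UTC+3).
Sven in UTC: 09:20-15:15, 15:20-19:25 (subtract 1h to convert from UTC+1).
Hamid ∩ Yara: 10:20-13:25, 15:35-19:45, 20:40-20:50.
Hamid ∩ Yara ∩ Finn: 10:20-13:20, 15:35-17:00, 17:55-19:45, 20:40-20:45.
Hamid ∩ Yara ∩ Finn ∩ Lila: 12:00-13:20, 15:35-17:00, 17:55-19:35.
Hamid ∩ Yara ∩ Finn ∩ Lila ∩ Ugo: 12:00-13:20, 15:35-17:00, 17:55-19:35.
Hamid ∩ Yara ∩ Finn ∩ Lila ∩ Ugo ∩ Nadia: 12:00-13:20, 15:35-17:00, 17:55-19:35.
Hamid ∩ Yara ∩ Finn ∩ Lila ∩ Ugo ∩ Nadia ∩ Sven: 12:00-13:20, 15:35-17:00, 17:55-19:25.
Summing the common windows: 80 + 85 + 90 = 255 minutes.

255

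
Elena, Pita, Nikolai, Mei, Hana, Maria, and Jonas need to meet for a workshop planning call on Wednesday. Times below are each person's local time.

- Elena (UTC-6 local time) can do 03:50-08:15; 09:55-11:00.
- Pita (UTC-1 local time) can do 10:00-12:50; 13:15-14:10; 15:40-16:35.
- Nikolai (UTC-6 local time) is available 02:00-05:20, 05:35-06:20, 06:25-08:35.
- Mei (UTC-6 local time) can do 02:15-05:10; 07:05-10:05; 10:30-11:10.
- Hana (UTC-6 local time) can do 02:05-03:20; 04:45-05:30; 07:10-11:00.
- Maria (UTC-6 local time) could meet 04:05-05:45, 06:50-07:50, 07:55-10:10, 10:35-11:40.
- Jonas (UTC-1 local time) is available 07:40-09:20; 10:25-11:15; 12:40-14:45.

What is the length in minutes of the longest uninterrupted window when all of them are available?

10

Elena in UTC: 09:50-14:15, 15:55-17:00 (add 6h to convert from UTC-6).
Pita in UTC: 11:00-13:50, 14:15-15:10, 16:40-17:35 (add 1h to convert from UTC-1).
Nikolai in UTC: 08:00-11:20, 11:35-12:20, 12:25-14:35 (add 6h to convert from UTC-6).
Mei in UTC: 08:15-11:10, 13:05-16:05, 16:30-17:10 (add 6h to convert from UTC-6).
Hana in UTC: 08:05-09:20, 10:45-11:30, 13:10-17:00 (add 6h to convert from UTC-6).
Maria in UTC: 10:05-11:45, 12:50-13:50, 13:55-16:10, 16:35-17:40 (add 6h to convert from UTC-6).
Jonas in UTC: 08:40-10:20, 11:25-12:15, 13:40-15:45 (add 1h to convert from UTC-1).
Elena ∩ Pita: 11:00-13:50, 16:40-17:00.
Elena ∩ Pita ∩ Nikolai: 11:00-11:20, 11:35-12:20, 12:25-13:50.
Elena ∩ Pita ∩ Nikolai ∩ Mei: 11:00-11:10, 13:05-13:50.
Elena ∩ Pita ∩ Nikolai ∩ Mei ∩ Hana: 11:00-11:10, 13:10-13:50.
Elena ∩ Pita ∩ Nikolai ∩ Mei ∩ Hana ∩ Maria: 11:00-11:10, 13:10-13:50.
Elena ∩ Pita ∩ Nikolai ∩ Mei ∩ Hana ∩ Maria ∩ Jonas: 13:40-13:50.
The longest is 13:40-13:50 at 10 minutes.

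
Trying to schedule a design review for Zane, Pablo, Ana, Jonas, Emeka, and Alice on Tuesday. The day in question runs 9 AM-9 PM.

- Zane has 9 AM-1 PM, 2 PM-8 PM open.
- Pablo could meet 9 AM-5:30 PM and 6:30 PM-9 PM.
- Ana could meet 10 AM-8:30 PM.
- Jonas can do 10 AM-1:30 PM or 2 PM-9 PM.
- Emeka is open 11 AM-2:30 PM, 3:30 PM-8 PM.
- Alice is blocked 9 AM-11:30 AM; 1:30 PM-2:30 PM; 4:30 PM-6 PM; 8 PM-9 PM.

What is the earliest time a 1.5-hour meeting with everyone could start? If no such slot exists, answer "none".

Zane free: 09:00-13:00, 14:00-20:00.
Pablo free: 09:00-17:30, 18:30-21:00.
Ana free: 10:00-20:30.
Jonas free: 10:00-13:30, 14:00-21:00.
Emeka free: 11:00-14:30, 15:30-20:00.
Alice free: 11:30-13:30, 14:30-16:30, 18:00-20:00 (invert busy blocks within the working day).
Zane ∩ Pablo: 09:00-13:00, 14:00-17:30, 18:30-20:00.
Zane ∩ Pablo ∩ Ana: 10:00-13:00, 14:00-17:30, 18:30-20:00.
Zane ∩ Pablo ∩ Ana ∩ Jonas: 10:00-13:00, 14:00-17:30, 18:30-20:00.
Zane ∩ Pablo ∩ Ana ∩ Jonas ∩ Emeka: 11:00-13:00, 14:00-14:30, 15:30-17:30, 18:30-20:00.
Zane ∩ Pablo ∩ Ana ∩ Jonas ∩ Emeka ∩ Alice: 11:30-13:00, 15:30-16:30, 18:30-20:00.
The first common window of at least 90 minutes is 11:30-13:00, so the earliest start is 11:30.

11:30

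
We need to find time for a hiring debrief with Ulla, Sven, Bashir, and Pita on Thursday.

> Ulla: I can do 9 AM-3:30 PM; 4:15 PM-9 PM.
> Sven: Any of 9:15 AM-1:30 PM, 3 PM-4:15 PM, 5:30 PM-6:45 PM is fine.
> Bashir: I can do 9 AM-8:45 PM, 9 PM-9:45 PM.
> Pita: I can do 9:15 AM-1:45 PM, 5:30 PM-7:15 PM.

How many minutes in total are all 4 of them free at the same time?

330

Ulla ∩ Sven: 09:15-13:30, 15:00-15:30, 17:30-18:45.
Ulla ∩ Sven ∩ Bashir: 09:15-13:30, 15:00-15:30, 17:30-18:45.
Ulla ∩ Sven ∩ Bashir ∩ Pita: 09:15-13:30, 17:30-18:45.
Summing the common windows: 255 + 75 = 330 minutes.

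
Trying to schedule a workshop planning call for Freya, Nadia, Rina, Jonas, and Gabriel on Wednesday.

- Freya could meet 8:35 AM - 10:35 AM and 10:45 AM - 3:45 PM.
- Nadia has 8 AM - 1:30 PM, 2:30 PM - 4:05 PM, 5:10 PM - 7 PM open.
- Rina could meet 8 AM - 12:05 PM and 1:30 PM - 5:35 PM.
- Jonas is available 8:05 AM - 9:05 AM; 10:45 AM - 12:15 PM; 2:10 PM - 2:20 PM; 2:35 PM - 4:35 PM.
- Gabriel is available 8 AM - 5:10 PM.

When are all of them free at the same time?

Freya ∩ Nadia: 08:35-10:35, 10:45-13:30, 14:30-15:45.
Freya ∩ Nadia ∩ Rina: 08:35-10:35, 10:45-12:05, 14:30-15:45.
Freya ∩ Nadia ∩ Rina ∩ Jonas: 08:35-09:05, 10:45-12:05, 14:35-15:45.
Freya ∩ Nadia ∩ Rina ∩ Jonas ∩ Gabriel: 08:35-09:05, 10:45-12:05, 14:35-15:45.
So the common availability across everyone is 08:35-09:05, 10:45-12:05, 14:35-15:45.

08:35-09:05, 10:45-12:05, 14:35-15:45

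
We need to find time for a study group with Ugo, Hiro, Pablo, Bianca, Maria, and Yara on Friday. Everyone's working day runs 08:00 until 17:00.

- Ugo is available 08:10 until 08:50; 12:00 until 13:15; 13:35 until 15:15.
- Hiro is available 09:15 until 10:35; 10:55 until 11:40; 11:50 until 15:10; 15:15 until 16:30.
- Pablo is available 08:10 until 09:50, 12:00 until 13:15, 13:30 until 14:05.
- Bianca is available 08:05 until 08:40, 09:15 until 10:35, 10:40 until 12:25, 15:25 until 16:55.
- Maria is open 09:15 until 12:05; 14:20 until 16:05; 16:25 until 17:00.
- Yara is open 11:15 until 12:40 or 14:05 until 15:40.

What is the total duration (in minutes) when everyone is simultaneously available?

Ugo ∩ Hiro: 12:00-13:15, 13:35-15:10.
Ugo ∩ Hiro ∩ Pablo: 12:00-13:15, 13:35-14:05.
Ugo ∩ Hiro ∩ Pablo ∩ Bianca: 12:00-12:25.
Ugo ∩ Hiro ∩ Pablo ∩ Bianca ∩ Maria: 12:00-12:05.
Ugo ∩ Hiro ∩ Pablo ∩ Bianca ∩ Maria ∩ Yara: 12:00-12:05.
That's a single block of 5 minutes.

5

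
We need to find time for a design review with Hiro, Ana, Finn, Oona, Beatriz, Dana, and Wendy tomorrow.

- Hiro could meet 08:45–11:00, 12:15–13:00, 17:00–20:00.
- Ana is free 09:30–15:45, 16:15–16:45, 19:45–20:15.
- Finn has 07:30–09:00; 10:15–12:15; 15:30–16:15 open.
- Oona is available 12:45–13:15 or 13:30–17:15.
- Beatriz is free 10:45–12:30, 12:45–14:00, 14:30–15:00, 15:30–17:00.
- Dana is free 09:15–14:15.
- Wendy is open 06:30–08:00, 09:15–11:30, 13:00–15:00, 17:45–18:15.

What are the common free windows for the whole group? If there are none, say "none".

Hiro ∩ Ana: 09:30-11:00, 12:15-13:00, 19:45-20:00.
Hiro ∩ Ana ∩ Finn: 10:15-11:00.
Hiro ∩ Ana ∩ Finn ∩ Oona: ∅.
Hiro ∩ Ana ∩ Finn ∩ Oona ∩ Beatriz: ∅.
Hiro ∩ Ana ∩ Finn ∩ Oona ∩ Beatriz ∩ Dana: ∅.
Hiro ∩ Ana ∩ Finn ∩ Oona ∩ Beatriz ∩ Dana ∩ Wendy: ∅.
There is no time when everyone is free.

none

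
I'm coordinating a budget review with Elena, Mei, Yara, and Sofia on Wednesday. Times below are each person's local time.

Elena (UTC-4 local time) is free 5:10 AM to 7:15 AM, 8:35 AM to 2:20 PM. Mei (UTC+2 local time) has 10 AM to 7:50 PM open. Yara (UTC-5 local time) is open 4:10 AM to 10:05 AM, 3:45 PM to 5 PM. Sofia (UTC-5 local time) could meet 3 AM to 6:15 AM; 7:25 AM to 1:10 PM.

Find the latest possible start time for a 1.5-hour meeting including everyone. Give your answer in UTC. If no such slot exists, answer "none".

13:35

Elena in UTC: 09:10-11:15, 12:35-18:20 (add 4h to convert from UTC-4).
Mei in UTC: 08:00-17:50 (subtract 2h to convert from UTC+2).
Yara in UTC: 09:10-15:05, 20:45-22:00 (add 5h to convert from UTC-5).
Sofia in UTC: 08:00-11:15, 12:25-18:10 (add 5h to convert from UTC-5).
Elena ∩ Mei: 09:10-11:15, 12:35-17:50.
Elena ∩ Mei ∩ Yara: 09:10-11:15, 12:35-15:05.
Elena ∩ Mei ∩ Yara ∩ Sofia: 09:10-11:15, 12:35-15:05.
Those are the intersection windows.
The last common window of at least 90 minutes is 12:35-15:05; a 90-minute meeting can start as late as 13:35 and still end by 15:05.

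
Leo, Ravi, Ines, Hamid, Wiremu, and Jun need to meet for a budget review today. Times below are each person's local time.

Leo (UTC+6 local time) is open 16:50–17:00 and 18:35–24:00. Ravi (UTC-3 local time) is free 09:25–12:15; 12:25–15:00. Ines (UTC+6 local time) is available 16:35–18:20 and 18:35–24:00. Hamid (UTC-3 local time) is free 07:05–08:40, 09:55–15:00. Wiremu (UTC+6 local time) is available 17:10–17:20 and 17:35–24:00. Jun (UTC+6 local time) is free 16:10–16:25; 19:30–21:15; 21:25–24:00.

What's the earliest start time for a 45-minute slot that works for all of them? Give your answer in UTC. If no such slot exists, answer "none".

Leo in UTC: 10:50-11:00, 12:35-18:00 (subtract 6h to convert from UTC+6).
Ravi in UTC: 12:25-15:15, 15:25-18:00 (add 3h to convert from UTC-3).
Ines in UTC: 10:35-12:20, 12:35-18:00 (subtract 6h to convert from UTC+6).
Hamid in UTC: 10:05-11:40, 12:55-18:00 (add 3h to convert from UTC-3).
Wiremu in UTC: 11:10-11:20, 11:35-18:00 (subtract 6h to convert from UTC+6).
Jun in UTC: 10:10-10:25, 13:30-15:15, 15:25-18:00 (subtract 6h to convert from UTC+6).
Leo ∩ Ravi: 12:35-15:15, 15:25-18:00.
Leo ∩ Ravi ∩ Ines: 12:35-15:15, 15:25-18:00.
Leo ∩ Ravi ∩ Ines ∩ Hamid: 12:55-15:15, 15:25-18:00.
Leo ∩ Ravi ∩ Ines ∩ Hamid ∩ Wiremu: 12:55-15:15, 15:25-18:00.
Leo ∩ Ravi ∩ Ines ∩ Hamid ∩ Wiremu ∩ Jun: 13:30-15:15, 15:25-18:00.
The first common window of at least 45 minutes is 13:30-15:15, so the earliest start is 13:30.

13:30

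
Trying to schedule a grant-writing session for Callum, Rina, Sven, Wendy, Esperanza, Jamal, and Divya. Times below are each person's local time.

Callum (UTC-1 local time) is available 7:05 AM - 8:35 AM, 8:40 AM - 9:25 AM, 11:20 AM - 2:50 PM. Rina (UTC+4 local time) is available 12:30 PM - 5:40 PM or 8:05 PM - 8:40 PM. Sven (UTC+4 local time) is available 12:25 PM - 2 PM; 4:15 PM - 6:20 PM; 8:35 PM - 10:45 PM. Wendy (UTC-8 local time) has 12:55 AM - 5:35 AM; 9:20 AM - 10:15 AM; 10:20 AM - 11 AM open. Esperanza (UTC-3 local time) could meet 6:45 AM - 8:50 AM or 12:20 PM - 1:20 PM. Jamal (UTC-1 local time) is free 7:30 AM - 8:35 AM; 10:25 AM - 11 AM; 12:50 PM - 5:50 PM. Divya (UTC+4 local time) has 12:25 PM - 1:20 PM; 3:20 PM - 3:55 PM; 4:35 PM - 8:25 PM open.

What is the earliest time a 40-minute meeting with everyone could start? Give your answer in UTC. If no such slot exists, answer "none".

none

Callum in UTC: 08:05-09:35, 09:40-10:25, 12:20-15:50 (add 1h to convert from UTC-1).
Rina in UTC: 08:30-13:40, 16:05-16:40 (subtract 4h to convert from UTC+4).
Sven in UTC: 08:25-10:00, 12:15-14:20, 16:35-18:45 (subtract 4h to convert from UTC+4).
Wendy in UTC: 08:55-13:35, 17:20-18:15, 18:20-19:00 (add 8h to convert from UTC-8).
Esperanza in UTC: 09:45-11:50, 15:20-16:20 (add 3h to convert from UTC-3).
Jamal in UTC: 08:30-09:35, 11:25-12:00, 13:50-18:50 (add 1h to convert from UTC-1).
Divya in UTC: 08:25-09:20, 11:20-11:55, 12:35-16:25 (subtract 4h to convert from UTC+4).
Callum ∩ Rina: 08:30-09:35, 09:40-10:25, 12:20-13:40.
Callum ∩ Rina ∩ Sven: 08:30-09:35, 09:40-10:00, 12:20-13:40.
Callum ∩ Rina ∩ Sven ∩ Wendy: 08:55-09:35, 09:40-10:00, 12:20-13:35.
Callum ∩ Rina ∩ Sven ∩ Wendy ∩ Esperanza: 09:45-10:00.
Callum ∩ Rina ∩ Sven ∩ Wendy ∩ Esperanza ∩ Jamal: ∅.
Callum ∩ Rina ∩ Sven ∩ Wendy ∩ Esperanza ∩ Jamal ∩ Divya: ∅.
There is no time when everyone is free.
No common window is at least 40 minutes long.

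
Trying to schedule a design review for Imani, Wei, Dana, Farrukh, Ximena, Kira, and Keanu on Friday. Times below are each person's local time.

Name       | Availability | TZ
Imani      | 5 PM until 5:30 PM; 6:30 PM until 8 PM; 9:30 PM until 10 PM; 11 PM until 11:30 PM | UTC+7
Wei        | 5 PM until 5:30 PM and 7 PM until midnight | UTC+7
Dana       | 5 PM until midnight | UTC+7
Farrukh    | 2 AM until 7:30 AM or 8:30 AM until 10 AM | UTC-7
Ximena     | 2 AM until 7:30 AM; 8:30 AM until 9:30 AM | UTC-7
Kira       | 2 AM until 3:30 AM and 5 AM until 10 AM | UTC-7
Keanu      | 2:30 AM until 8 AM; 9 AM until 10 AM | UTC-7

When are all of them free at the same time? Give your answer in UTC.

Imani in UTC: 10:00-10:30, 11:30-13:00, 14:30-15:00, 16:00-16:30 (subtract 7h to convert from UTC+7).
Wei in UTC: 10:00-10:30, 12:00-17:00 (subtract 7h to convert from UTC+7).
Dana in UTC: 10:00-17:00 (subtract 7h to convert from UTC+7).
Farrukh in UTC: 09:00-14:30, 15:30-17:00 (add 7h to convert from UTC-7).
Ximena in UTC: 09:00-14:30, 15:30-16:30 (add 7h to convert from UTC-7).
Kira in UTC: 09:00-10:30, 12:00-17:00 (add 7h to convert from UTC-7).
Keanu in UTC: 09:30-15:00, 16:00-17:00 (add 7h to convert from UTC-7).
Imani ∩ Wei: 10:00-10:30, 12:00-13:00, 14:30-15:00, 16:00-16:30.
Imani ∩ Wei ∩ Dana: 10:00-10:30, 12:00-13:00, 14:30-15:00, 16:00-16:30.
Imani ∩ Wei ∩ Dana ∩ Farrukh: 10:00-10:30, 12:00-13:00, 16:00-16:30.
Imani ∩ Wei ∩ Dana ∩ Farrukh ∩ Ximena: 10:00-10:30, 12:00-13:00, 16:00-16:30.
Imani ∩ Wei ∩ Dana ∩ Farrukh ∩ Ximena ∩ Kira: 10:00-10:30, 12:00-13:00, 16:00-16:30.
Imani ∩ Wei ∩ Dana ∩ Farrukh ∩ Ximena ∩ Kira ∩ Keanu: 10:00-10:30, 12:00-13:00, 16:00-16:30.

10:00-10:30, 12:00-13:00, 16:00-16:30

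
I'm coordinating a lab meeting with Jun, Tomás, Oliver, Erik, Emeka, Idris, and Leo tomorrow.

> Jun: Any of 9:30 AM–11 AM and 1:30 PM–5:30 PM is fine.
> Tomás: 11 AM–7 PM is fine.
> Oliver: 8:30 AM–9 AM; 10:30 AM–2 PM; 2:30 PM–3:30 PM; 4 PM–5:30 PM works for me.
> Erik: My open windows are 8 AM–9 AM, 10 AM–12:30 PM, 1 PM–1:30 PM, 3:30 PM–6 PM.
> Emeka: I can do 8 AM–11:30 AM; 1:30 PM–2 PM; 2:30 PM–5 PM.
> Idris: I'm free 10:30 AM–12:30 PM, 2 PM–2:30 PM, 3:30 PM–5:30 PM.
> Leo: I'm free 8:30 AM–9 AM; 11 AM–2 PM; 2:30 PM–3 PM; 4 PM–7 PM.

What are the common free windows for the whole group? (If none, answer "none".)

Jun ∩ Tomás: 13:30-17:30.
Jun ∩ Tomás ∩ Oliver: 13:30-14:00, 14:30-15:30, 16:00-17:30.
Jun ∩ Tomás ∩ Oliver ∩ Erik: 16:00-17:30.
Jun ∩ Tomás ∩ Oliver ∩ Erik ∩ Emeka: 16:00-17:00.
Jun ∩ Tomás ∩ Oliver ∩ Erik ∩ Emeka ∩ Idris: 16:00-17:00.
Jun ∩ Tomás ∩ Oliver ∩ Erik ∩ Emeka ∩ Idris ∩ Leo: 16:00-17:00.

16:00-17:00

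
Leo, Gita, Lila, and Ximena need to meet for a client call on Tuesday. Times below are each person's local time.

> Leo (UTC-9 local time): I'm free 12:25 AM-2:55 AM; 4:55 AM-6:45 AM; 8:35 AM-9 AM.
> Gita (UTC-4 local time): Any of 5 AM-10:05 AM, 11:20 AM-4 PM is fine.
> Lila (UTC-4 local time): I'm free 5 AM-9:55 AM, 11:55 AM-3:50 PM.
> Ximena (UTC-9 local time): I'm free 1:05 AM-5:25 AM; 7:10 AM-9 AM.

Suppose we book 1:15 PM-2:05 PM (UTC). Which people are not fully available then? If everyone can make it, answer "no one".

Leo in UTC: 09:25-11:55, 13:55-15:45, 17:35-18:00 (add 9h to convert from UTC-9).
Gita in UTC: 09:00-14:05, 15:20-20:00 (add 4h to convert from UTC-4).
Lila in UTC: 09:00-13:55, 15:55-19:50 (add 4h to convert from UTC-4).
Ximena in UTC: 10:05-14:25, 16:10-18:00 (add 9h to convert from UTC-9).
Leo: not fully free for 13:15-14:05. Gita: free for 13:15-14:05. Lila: not fully free for 13:15-14:05. Ximena: free for 13:15-14:05.

Leo, Lila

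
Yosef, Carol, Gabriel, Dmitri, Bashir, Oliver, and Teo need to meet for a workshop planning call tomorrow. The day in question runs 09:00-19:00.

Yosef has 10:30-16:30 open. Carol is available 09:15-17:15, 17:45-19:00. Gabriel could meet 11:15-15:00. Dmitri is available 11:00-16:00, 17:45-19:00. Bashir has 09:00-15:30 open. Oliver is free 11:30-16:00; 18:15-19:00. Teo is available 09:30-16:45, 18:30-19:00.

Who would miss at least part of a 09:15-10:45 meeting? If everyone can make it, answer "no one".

Dmitri, Gabriel, Oliver, Teo, Yosef

Yosef: not fully free for 09:15-10:45. Carol: free for 09:15-10:45. Gabriel: not fully free for 09:15-10:45. Dmitri: not fully free for 09:15-10:45. Bashir: free for 09:15-10:45. Oliver: not fully free for 09:15-10:45. Teo: not fully free for 09:15-10:45.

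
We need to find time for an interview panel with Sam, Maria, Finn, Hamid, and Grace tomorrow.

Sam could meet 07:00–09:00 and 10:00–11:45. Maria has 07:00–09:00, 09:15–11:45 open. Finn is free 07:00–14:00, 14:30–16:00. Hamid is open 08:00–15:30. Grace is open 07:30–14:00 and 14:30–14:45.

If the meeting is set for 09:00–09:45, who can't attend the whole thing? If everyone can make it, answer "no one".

Maria, Sam

Sam: not fully free for 09:00-09:45. Maria: not fully free for 09:00-09:45. Finn: free for 09:00-09:45. Hamid: free for 09:00-09:45. Grace: free for 09:00-09:45.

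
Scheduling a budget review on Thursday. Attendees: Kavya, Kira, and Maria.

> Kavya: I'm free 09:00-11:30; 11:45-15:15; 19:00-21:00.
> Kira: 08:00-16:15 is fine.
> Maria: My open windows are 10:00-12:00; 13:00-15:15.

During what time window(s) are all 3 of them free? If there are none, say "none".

10:00-11:30, 11:45-12:00, 13:00-15:15

Kavya ∩ Kira: 09:00-11:30, 11:45-15:15.
Kavya ∩ Kira ∩ Maria: 10:00-11:30, 11:45-12:00, 13:00-15:15.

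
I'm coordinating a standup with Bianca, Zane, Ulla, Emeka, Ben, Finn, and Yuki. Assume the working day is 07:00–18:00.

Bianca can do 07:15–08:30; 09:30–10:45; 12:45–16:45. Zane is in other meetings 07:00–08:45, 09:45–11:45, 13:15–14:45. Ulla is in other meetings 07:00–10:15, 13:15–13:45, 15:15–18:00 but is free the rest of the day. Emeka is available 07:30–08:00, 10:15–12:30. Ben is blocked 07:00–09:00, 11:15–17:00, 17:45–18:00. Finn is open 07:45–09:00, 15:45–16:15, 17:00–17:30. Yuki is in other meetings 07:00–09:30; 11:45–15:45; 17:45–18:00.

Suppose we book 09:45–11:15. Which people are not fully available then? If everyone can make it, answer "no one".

Bianca free: 07:15-08:30, 09:30-10:45, 12:45-16:45.
Zane free: 08:45-09:45, 11:45-13:15, 14:45-18:00 (invert busy blocks within the working day).
Ulla free: 10:15-13:15, 13:45-15:15 (invert busy blocks within the working day).
Emeka free: 07:30-08:00, 10:15-12:30.
Ben free: 09:00-11:15, 17:00-17:45 (invert busy blocks within the working day).
Finn free: 07:45-09:00, 15:45-16:15, 17:00-17:30.
Yuki free: 09:30-11:45, 15:45-17:45 (invert busy blocks within the working day).
Bianca: not fully free for 09:45-11:15. Zane: not fully free for 09:45-11:15. Ulla: not fully free for 09:45-11:15. Emeka: not fully free for 09:45-11:15. Ben: free for 09:45-11:15. Finn: not fully free for 09:45-11:15. Yuki: free for 09:45-11:15.

Bianca, Emeka, Finn, Ulla, Zane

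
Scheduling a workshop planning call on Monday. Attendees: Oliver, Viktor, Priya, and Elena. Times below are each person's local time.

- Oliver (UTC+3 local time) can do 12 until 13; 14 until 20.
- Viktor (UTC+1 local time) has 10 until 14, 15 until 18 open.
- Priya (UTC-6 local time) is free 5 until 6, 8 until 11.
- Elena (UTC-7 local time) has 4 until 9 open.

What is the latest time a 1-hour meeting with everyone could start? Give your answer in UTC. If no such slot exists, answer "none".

15:00

Oliver in UTC: 09:00-10:00, 11:00-17:00 (subtract 3h to convert from UTC+3).
Viktor in UTC: 09:00-13:00, 14:00-17:00 (subtract 1h to convert from UTC+1).
Priya in UTC: 11:00-12:00, 14:00-17:00 (add 6h to convert from UTC-6).
Elena in UTC: 11:00-16:00 (add 7h to convert from UTC-7).
Oliver ∩ Viktor: 09:00-10:00, 11:00-13:00, 14:00-17:00.
Oliver ∩ Viktor ∩ Priya: 11:00-12:00, 14:00-17:00.
Oliver ∩ Viktor ∩ Priya ∩ Elena: 11:00-12:00, 14:00-16:00.
Those are the intersection windows.
The last common window of at least 60 minutes is 14:00-16:00; a 60-minute meeting can start as late as 15:00 and still end by 16:00.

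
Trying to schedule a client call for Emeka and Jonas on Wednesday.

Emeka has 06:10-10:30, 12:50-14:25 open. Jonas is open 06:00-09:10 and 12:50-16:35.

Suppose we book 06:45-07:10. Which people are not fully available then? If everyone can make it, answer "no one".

no one

Emeka: free for 06:45-07:10. Jonas: free for 06:45-07:10.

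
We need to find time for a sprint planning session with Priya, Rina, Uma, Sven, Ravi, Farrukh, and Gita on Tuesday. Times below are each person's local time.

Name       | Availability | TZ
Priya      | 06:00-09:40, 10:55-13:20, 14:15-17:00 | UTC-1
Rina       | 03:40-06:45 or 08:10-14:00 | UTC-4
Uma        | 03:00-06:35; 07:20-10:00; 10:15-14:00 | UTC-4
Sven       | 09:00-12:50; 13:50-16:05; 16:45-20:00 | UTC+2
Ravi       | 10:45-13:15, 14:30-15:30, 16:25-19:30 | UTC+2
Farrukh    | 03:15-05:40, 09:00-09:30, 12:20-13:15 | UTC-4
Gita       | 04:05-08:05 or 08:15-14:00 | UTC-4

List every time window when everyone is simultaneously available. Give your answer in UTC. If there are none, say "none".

08:45-09:40, 13:00-13:30, 16:20-17:15

Priya in UTC: 07:00-10:40, 11:55-14:20, 15:15-18:00 (add 1h to convert from UTC-1).
Rina in UTC: 07:40-10:45, 12:10-18:00 (add 4h to convert from UTC-4).
Uma in UTC: 07:00-10:35, 11:20-14:00, 14:15-18:00 (add 4h to convert from UTC-4).
Sven in UTC: 07:00-10:50, 11:50-14:05, 14:45-18:00 (subtract 2h to convert from UTC+2).
Ravi in UTC: 08:45-11:15, 12:30-13:30, 14:25-17:30 (subtract 2h to convert from UTC+2).
Farrukh in UTC: 07:15-09:40, 13:00-13:30, 16:20-17:15 (add 4h to convert from UTC-4).
Gita in UTC: 08:05-12:05, 12:15-18:00 (add 4h to convert from UTC-4).
Priya ∩ Rina: 07:40-10:40, 12:10-14:20, 15:15-18:00.
Priya ∩ Rina ∩ Uma: 07:40-10:35, 12:10-14:00, 14:15-14:20, 15:15-18:00.
Priya ∩ Rina ∩ Uma ∩ Sven: 07:40-10:35, 12:10-14:00, 15:15-18:00.
Priya ∩ Rina ∩ Uma ∩ Sven ∩ Ravi: 08:45-10:35, 12:30-13:30, 15:15-17:30.
Priya ∩ Rina ∩ Uma ∩ Sven ∩ Ravi ∩ Farrukh: 08:45-09:40, 13:00-13:30, 16:20-17:15.
Priya ∩ Rina ∩ Uma ∩ Sven ∩ Ravi ∩ Farrukh ∩ Gita: 08:45-09:40, 13:00-13:30, 16:20-17:15.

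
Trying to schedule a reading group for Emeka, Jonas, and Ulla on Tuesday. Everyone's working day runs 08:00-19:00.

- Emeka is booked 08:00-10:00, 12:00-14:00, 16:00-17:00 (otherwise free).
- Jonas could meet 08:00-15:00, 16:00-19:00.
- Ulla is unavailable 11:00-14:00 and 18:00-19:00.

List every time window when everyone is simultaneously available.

10:00-11:00, 14:00-15:00, 17:00-18:00

Emeka free: 10:00-12:00, 14:00-16:00, 17:00-19:00 (invert busy blocks within the working day).
Jonas free: 08:00-15:00, 16:00-19:00.
Ulla free: 08:00-11:00, 14:00-18:00 (invert busy blocks within the working day).
Emeka ∩ Jonas: 10:00-12:00, 14:00-15:00, 17:00-19:00.
Emeka ∩ Jonas ∩ Ulla: 10:00-11:00, 14:00-15:00, 17:00-18:00.
Those are the intersection windows.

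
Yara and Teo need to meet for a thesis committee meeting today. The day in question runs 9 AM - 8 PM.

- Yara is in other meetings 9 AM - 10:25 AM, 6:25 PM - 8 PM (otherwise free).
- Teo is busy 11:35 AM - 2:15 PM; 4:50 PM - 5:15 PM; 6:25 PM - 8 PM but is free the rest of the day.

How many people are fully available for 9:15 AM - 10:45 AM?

Yara free: 10:25-18:25 (invert busy blocks within the working day).
Teo free: 09:00-11:35, 14:15-16:50, 17:15-18:25 (invert busy blocks within the working day).
Teo can make the full 09:15-10:45 slot — that's 1.

1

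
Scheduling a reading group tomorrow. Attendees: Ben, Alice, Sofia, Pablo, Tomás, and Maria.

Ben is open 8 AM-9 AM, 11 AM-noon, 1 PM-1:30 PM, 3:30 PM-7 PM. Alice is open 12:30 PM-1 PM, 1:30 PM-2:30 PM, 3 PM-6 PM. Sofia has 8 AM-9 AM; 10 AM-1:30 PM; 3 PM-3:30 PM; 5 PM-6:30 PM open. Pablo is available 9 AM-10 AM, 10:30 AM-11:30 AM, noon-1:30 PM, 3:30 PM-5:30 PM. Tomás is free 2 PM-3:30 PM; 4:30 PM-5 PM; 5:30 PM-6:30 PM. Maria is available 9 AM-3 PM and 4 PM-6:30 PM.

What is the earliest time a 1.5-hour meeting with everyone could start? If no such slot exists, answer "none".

Ben ∩ Alice: 15:30-18:00.
Ben ∩ Alice ∩ Sofia: 17:00-18:00.
Ben ∩ Alice ∩ Sofia ∩ Pablo: 17:00-17:30.
Ben ∩ Alice ∩ Sofia ∩ Pablo ∩ Tomás: ∅.
Ben ∩ Alice ∩ Sofia ∩ Pablo ∩ Tomás ∩ Maria: ∅.
There is no time when everyone is free.
No common window is at least 90 minutes long.

none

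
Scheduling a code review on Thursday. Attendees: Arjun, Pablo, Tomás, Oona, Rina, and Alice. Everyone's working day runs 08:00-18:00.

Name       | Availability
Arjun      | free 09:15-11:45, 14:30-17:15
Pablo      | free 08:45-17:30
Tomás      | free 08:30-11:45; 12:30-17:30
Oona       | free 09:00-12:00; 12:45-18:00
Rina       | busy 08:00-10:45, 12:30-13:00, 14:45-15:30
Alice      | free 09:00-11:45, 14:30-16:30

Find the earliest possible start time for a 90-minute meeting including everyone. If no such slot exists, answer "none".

Arjun free: 09:15-11:45, 14:30-17:15.
Pablo free: 08:45-17:30.
Tomás free: 08:30-11:45, 12:30-17:30.
Oona free: 09:00-12:00, 12:45-18:00.
Rina free: 10:45-12:30, 13:00-14:45, 15:30-18:00 (invert busy blocks within the working day).
Alice free: 09:00-11:45, 14:30-16:30.
Arjun ∩ Pablo: 09:15-11:45, 14:30-17:15.
Arjun ∩ Pablo ∩ Tomás: 09:15-11:45, 14:30-17:15.
Arjun ∩ Pablo ∩ Tomás ∩ Oona: 09:15-11:45, 14:30-17:15.
Arjun ∩ Pablo ∩ Tomás ∩ Oona ∩ Rina: 10:45-11:45, 14:30-14:45, 15:30-17:15.
Arjun ∩ Pablo ∩ Tomás ∩ Oona ∩ Rina ∩ Alice: 10:45-11:45, 14:30-14:45, 15:30-16:30.
No common window is at least 90 minutes long.

none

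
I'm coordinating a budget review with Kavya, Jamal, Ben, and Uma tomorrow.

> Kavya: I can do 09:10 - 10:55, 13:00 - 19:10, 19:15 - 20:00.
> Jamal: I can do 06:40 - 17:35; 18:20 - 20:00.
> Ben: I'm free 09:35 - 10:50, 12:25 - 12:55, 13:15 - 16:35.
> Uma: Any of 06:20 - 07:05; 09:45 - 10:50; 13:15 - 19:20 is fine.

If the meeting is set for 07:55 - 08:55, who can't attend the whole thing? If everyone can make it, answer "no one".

Ben, Kavya, Uma

Kavya: not fully free for 07:55-08:55. Jamal: free for 07:55-08:55. Ben: not fully free for 07:55-08:55. Uma: not fully free for 07:55-08:55.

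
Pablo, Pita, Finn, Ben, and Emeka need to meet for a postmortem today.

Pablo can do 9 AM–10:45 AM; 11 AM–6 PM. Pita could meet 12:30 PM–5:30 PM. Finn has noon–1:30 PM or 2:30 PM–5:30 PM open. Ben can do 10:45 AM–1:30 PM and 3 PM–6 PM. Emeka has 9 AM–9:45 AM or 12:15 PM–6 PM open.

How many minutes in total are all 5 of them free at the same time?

210

Pablo ∩ Pita: 12:30-17:30.
Pablo ∩ Pita ∩ Finn: 12:30-13:30, 14:30-17:30.
Pablo ∩ Pita ∩ Finn ∩ Ben: 12:30-13:30, 15:00-17:30.
Pablo ∩ Pita ∩ Finn ∩ Ben ∩ Emeka: 12:30-13:30, 15:00-17:30.
Summing the common windows: 60 + 150 = 210 minutes.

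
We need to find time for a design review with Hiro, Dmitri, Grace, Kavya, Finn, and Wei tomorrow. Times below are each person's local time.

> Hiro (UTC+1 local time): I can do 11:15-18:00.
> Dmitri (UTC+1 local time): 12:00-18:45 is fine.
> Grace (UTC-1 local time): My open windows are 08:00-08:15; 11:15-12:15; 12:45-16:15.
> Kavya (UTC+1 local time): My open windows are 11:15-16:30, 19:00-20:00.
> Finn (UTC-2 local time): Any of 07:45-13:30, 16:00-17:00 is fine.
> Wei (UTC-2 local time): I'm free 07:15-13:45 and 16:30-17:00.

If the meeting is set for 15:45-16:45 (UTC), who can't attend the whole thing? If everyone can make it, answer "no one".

Hiro in UTC: 10:15-17:00 (subtract 1h to convert from UTC+1).
Dmitri in UTC: 11:00-17:45 (subtract 1h to convert from UTC+1).
Grace in UTC: 09:00-09:15, 12:15-13:15, 13:45-17:15 (add 1h to convert from UTC-1).
Kavya in UTC: 10:15-15:30, 18:00-19:00 (subtract 1h to convert from UTC+1).
Finn in UTC: 09:45-15:30, 18:00-19:00 (add 2h to convert from UTC-2).
Wei in UTC: 09:15-15:45, 18:30-19:00 (add 2h to convert from UTC-2).
Hiro: free for 15:45-16:45. Dmitri: free for 15:45-16:45. Grace: free for 15:45-16:45. Kavya: not fully free for 15:45-16:45. Finn: not fully free for 15:45-16:45. Wei: not fully free for 15:45-16:45.

Finn, Kavya, Wei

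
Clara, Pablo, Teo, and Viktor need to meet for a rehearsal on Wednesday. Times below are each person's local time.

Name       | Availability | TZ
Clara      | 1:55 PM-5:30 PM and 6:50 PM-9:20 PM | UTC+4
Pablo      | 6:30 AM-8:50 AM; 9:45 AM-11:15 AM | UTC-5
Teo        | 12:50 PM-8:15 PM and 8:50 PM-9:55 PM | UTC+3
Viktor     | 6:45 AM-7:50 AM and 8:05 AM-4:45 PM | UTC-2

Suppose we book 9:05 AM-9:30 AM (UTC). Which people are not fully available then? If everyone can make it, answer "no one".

Clara, Pablo, Teo

Clara in UTC: 09:55-13:30, 14:50-17:20 (subtract 4h to convert from UTC+4).
Pablo in UTC: 11:30-13:50, 14:45-16:15 (add 5h to convert from UTC-5).
Teo in UTC: 09:50-17:15, 17:50-18:55 (subtract 3h to convert from UTC+3).
Viktor in UTC: 08:45-09:50, 10:05-18:45 (add 2h to convert from UTC-2).
Clara: not fully free for 09:05-09:30. Pablo: not fully free for 09:05-09:30. Teo: not fully free for 09:05-09:30. Viktor: free for 09:05-09:30.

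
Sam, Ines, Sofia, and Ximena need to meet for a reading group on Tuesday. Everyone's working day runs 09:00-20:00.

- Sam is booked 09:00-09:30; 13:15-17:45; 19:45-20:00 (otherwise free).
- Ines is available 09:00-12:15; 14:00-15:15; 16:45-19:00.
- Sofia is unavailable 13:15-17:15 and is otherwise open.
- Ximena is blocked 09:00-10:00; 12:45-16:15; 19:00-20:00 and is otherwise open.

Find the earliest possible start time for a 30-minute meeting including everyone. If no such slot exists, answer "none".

10:00

Sam free: 09:30-13:15, 17:45-19:45 (invert busy blocks within the working day).
Ines free: 09:00-12:15, 14:00-15:15, 16:45-19:00.
Sofia free: 09:00-13:15, 17:15-20:00 (invert busy blocks within the working day).
Ximena free: 10:00-12:45, 16:15-19:00 (invert busy blocks within the working day).
Sam ∩ Ines: 09:30-12:15, 17:45-19:00.
Sam ∩ Ines ∩ Sofia: 09:30-12:15, 17:45-19:00.
Sam ∩ Ines ∩ Sofia ∩ Ximena: 10:00-12:15, 17:45-19:00.
The first common window of at least 30 minutes is 10:00-12:15, so the earliest start is 10:00.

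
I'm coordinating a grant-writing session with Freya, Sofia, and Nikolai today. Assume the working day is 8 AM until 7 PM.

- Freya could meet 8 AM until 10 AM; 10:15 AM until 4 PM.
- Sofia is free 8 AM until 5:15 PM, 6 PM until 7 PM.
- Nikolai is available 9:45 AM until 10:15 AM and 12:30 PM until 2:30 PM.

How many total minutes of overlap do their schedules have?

Freya ∩ Sofia: 08:00-10:00, 10:15-16:00.
Freya ∩ Sofia ∩ Nikolai: 09:45-10:00, 12:30-14:30.
Those are the intersection windows.
Summing the common windows: 15 + 120 = 135 minutes.

135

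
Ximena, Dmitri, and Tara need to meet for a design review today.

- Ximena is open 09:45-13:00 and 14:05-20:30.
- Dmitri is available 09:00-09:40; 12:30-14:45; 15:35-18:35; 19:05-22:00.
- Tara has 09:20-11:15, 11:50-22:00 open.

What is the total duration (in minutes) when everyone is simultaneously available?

335

Ximena ∩ Dmitri: 12:30-13:00, 14:05-14:45, 15:35-18:35, 19:05-20:30.
Ximena ∩ Dmitri ∩ Tara: 12:30-13:00, 14:05-14:45, 15:35-18:35, 19:05-20:30.
Summing the common windows: 30 + 40 + 180 + 85 = 335 minutes.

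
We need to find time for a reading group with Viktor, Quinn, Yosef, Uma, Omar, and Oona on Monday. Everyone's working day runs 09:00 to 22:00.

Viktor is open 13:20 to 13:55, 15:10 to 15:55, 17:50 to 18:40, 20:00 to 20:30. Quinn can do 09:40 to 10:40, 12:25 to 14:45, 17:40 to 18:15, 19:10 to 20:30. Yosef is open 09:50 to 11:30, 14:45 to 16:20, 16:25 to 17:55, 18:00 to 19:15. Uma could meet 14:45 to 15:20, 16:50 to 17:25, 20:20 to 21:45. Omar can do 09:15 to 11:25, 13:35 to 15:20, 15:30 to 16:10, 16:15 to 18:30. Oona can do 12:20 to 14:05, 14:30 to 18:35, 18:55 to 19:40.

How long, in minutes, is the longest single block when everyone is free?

0

Viktor ∩ Quinn: 13:20-13:55, 17:50-18:15, 20:00-20:30.
Viktor ∩ Quinn ∩ Yosef: 17:50-17:55, 18:00-18:15.
Viktor ∩ Quinn ∩ Yosef ∩ Uma: ∅.
Viktor ∩ Quinn ∩ Yosef ∩ Uma ∩ Omar: ∅.
Viktor ∩ Quinn ∩ Yosef ∩ Uma ∩ Omar ∩ Oona: ∅.
There is no time when everyone is free.
No common window exists, so the longest block is 0 minutes.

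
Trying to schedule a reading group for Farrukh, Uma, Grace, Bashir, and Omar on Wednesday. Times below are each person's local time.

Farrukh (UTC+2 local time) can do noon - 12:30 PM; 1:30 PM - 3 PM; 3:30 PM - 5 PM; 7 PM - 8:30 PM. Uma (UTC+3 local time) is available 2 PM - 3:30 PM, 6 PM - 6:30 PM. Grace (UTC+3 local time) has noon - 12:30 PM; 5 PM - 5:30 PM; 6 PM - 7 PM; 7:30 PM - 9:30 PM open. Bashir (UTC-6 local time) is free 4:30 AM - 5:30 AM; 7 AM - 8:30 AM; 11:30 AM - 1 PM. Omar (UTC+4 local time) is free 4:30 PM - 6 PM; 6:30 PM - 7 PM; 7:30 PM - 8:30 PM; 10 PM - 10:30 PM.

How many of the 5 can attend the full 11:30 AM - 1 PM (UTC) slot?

Farrukh in UTC: 10:00-10:30, 11:30-13:00, 13:30-15:00, 17:00-18:30 (subtract 2h to convert from UTC+2).
Uma in UTC: 11:00-12:30, 15:00-15:30 (subtract 3h to convert from UTC+3).
Grace in UTC: 09:00-09:30, 14:00-14:30, 15:00-16:00, 16:30-18:30 (subtract 3h to convert from UTC+3).
Bashir in UTC: 10:30-11:30, 13:00-14:30, 17:30-19:00 (add 6h to convert from UTC-6).
Omar in UTC: 12:30-14:00, 14:30-15:00, 15:30-16:30, 18:00-18:30 (subtract 4h to convert from UTC+4).
Farrukh can make the full 11:30-13:00 slot — that's 1.

1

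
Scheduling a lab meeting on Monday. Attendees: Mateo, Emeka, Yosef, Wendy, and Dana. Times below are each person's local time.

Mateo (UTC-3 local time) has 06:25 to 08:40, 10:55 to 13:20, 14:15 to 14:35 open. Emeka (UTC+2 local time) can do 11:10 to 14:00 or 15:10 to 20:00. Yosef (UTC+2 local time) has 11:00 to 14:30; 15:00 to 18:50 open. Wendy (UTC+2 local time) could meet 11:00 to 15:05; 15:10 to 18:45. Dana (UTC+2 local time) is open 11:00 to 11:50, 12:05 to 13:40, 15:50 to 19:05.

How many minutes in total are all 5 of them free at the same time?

Mateo in UTC: 09:25-11:40, 13:55-16:20, 17:15-17:35 (add 3h to convert from UTC-3).
Emeka in UTC: 09:10-12:00, 13:10-18:00 (subtract 2h to convert from UTC+2).
Yosef in UTC: 09:00-12:30, 13:00-16:50 (subtract 2h to convert from UTC+2).
Wendy in UTC: 09:00-13:05, 13:10-16:45 (subtract 2h to convert from UTC+2).
Dana in UTC: 09:00-09:50, 10:05-11:40, 13:50-17:05 (subtract 2h to convert from UTC+2).
Mateo ∩ Emeka: 09:25-11:40, 13:55-16:20, 17:15-17:35.
Mateo ∩ Emeka ∩ Yosef: 09:25-11:40, 13:55-16:20.
Mateo ∩ Emeka ∩ Yosef ∩ Wendy: 09:25-11:40, 13:55-16:20.
Mateo ∩ Emeka ∩ Yosef ∩ Wendy ∩ Dana: 09:25-09:50, 10:05-11:40, 13:55-16:20.
Those are the intersection windows.
Summing the common windows: 25 + 95 + 145 = 265 minutes.

265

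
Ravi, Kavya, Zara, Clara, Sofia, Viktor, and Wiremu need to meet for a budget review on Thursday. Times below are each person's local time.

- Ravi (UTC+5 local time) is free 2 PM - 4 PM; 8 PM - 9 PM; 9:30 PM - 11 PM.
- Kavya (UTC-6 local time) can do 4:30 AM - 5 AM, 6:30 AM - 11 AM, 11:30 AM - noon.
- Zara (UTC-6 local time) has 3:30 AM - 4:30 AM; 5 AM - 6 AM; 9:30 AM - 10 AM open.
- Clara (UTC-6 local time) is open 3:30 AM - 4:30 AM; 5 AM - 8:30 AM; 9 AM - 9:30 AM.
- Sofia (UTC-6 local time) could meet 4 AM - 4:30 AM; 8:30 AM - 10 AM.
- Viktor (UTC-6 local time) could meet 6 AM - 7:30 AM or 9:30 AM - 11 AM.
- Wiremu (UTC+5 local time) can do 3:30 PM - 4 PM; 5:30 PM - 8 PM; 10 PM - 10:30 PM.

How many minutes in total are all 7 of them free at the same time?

Ravi in UTC: 09:00-11:00, 15:00-16:00, 16:30-18:00 (subtract 5h to convert from UTC+5).
Kavya in UTC: 10:30-11:00, 12:30-17:00, 17:30-18:00 (add 6h to convert from UTC-6).
Zara in UTC: 09:30-10:30, 11:00-12:00, 15:30-16:00 (add 6h to convert from UTC-6).
Clara in UTC: 09:30-10:30, 11:00-14:30, 15:00-15:30 (add 6h to convert from UTC-6).
Sofia in UTC: 10:00-10:30, 14:30-16:00 (add 6h to convert from UTC-6).
Viktor in UTC: 12:00-13:30, 15:30-17:00 (add 6h to convert from UTC-6).
Wiremu in UTC: 10:30-11:00, 12:30-15:00, 17:00-17:30 (subtract 5h to convert from UTC+5).
Ravi ∩ Kavya: 10:30-11:00, 15:00-16:00, 16:30-17:00, 17:30-18:00.
Ravi ∩ Kavya ∩ Zara: 15:30-16:00.
Ravi ∩ Kavya ∩ Zara ∩ Clara: ∅.
Ravi ∩ Kavya ∩ Zara ∩ Clara ∩ Sofia: ∅.
Ravi ∩ Kavya ∩ Zara ∩ Clara ∩ Sofia ∩ Viktor: ∅.
Ravi ∩ Kavya ∩ Zara ∩ Clara ∩ Sofia ∩ Viktor ∩ Wiremu: ∅.
There is no time when everyone is free.
There is no common window, so the total is 0 minutes.

0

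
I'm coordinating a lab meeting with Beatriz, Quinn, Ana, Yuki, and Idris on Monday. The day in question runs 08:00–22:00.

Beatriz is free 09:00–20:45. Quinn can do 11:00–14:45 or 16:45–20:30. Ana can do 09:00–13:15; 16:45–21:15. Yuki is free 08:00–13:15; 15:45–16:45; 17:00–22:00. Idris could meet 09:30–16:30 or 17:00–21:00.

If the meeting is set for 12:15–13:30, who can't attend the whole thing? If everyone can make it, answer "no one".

Ana, Yuki

Beatriz: free for 12:15-13:30. Quinn: free for 12:15-13:30. Ana: not fully free for 12:15-13:30. Yuki: not fully free for 12:15-13:30. Idris: free for 12:15-13:30.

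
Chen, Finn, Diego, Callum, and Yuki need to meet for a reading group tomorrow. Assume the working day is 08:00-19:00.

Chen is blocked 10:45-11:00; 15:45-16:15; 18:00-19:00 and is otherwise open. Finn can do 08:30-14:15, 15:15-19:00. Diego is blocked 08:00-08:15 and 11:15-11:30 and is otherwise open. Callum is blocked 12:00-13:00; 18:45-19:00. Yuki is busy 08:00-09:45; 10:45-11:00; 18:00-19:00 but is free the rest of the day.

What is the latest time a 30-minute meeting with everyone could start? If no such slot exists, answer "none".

17:30

Chen free: 08:00-10:45, 11:00-15:45, 16:15-18:00 (invert busy blocks within the working day).
Finn free: 08:30-14:15, 15:15-19:00.
Diego free: 08:15-11:15, 11:30-19:00 (invert busy blocks within the working day).
Callum free: 08:00-12:00, 13:00-18:45 (invert busy blocks within the working day).
Yuki free: 09:45-10:45, 11:00-18:00 (invert busy blocks within the working day).
Chen ∩ Finn: 08:30-10:45, 11:00-14:15, 15:15-15:45, 16:15-18:00.
Chen ∩ Finn ∩ Diego: 08:30-10:45, 11:00-11:15, 11:30-14:15, 15:15-15:45, 16:15-18:00.
Chen ∩ Finn ∩ Diego ∩ Callum: 08:30-10:45, 11:00-11:15, 11:30-12:00, 13:00-14:15, 15:15-15:45, 16:15-18:00.
Chen ∩ Finn ∩ Diego ∩ Callum ∩ Yuki: 09:45-10:45, 11:00-11:15, 11:30-12:00, 13:00-14:15, 15:15-15:45, 16:15-18:00.
The last common window of at least 30 minutes is 16:15-18:00; a 30-minute meeting can start as late as 17:30 and still end by 18:00.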